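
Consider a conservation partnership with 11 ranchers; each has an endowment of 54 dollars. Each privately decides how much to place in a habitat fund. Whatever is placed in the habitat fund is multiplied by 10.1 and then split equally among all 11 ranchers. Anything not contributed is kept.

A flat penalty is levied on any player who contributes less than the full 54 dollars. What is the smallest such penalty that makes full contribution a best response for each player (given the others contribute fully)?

4.42 dollars

Given the others contribute fully, the best deviation is to contribute 0 (any partial contribution still incurs the fine and gives up units whose private return 0.9182 is below 1).
Deviating from 54 to 0 saves 54 dollars but forfeits the deviator's share of the drop in the habitat fund: 10.1/11 × 54 = 49.58.
So the deviation gain is 54 − 49.58 = 4.42, and the fine must be at least 4.42 dollars to wipe it out.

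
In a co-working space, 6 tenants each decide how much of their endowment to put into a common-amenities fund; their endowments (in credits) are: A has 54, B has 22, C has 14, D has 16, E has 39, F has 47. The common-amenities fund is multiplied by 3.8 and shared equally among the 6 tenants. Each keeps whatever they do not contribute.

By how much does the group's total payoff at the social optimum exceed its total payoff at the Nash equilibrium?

537.60 credits

The private return per contributed unit is 3.8/6 = 0.6333 < 1 for every player regardless of endowment, so the Nash equilibrium is zero contribution and the group total is Σ E_j = 54 + 22 + 14 + 16 + 39 + 47 = 192.
Each contributed unit returns 3.800 to the group, so the social optimum is full contribution by everyone: group total = 3.800 × 192 = 729.60.
Efficiency loss = (3.800 − 1) × 192 = 537.60.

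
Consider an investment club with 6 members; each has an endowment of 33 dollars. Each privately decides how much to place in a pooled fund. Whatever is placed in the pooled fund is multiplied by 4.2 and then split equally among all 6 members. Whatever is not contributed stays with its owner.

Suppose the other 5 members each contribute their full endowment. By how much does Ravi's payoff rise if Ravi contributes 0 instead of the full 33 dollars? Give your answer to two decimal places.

Switching from a contribution of 33 to 0 lets Ravi keep an extra 33 dollars, but lowers the pooled fund by 33, which costs Ravi their own share of that drop: 4.2/6 × 33 = 23.10.
Net gain = 33 − 23.10 = 9.90. The private return per contributed unit (0.7000) is below 1, so free-riding is indeed the best response regardless of what the others do.

9.90 dollars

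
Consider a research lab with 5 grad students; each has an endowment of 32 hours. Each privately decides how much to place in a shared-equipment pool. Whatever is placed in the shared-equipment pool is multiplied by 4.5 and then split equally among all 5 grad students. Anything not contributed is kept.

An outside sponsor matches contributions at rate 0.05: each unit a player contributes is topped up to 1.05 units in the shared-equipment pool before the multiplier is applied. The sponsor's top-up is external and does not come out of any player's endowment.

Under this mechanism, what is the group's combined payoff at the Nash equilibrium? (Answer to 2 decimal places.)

Even with the mechanism, each unit contributed returns only 4.5 × 1.05 / 5 = 0.9450 per unit of net cost, so contributing nothing is still dominant.
At the Nash equilibrium no one contributes; group total payoff = 5 × 32 = 160.

160.00 hours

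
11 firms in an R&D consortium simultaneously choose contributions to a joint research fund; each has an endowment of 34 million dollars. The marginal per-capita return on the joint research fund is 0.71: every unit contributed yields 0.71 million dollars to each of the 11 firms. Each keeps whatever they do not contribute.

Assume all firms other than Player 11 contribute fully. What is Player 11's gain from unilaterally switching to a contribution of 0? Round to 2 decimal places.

Switching from a contribution of 34 to 0 lets Player 11 keep an extra 34 million dollars, but lowers the joint research fund by 34, which costs Player 11 their own share of that drop: 0.71 × 34 = 24.14.
Net gain = 34 − 24.14 = 9.86. The private return per contributed unit (0.71) is below 1, so free-riding is indeed the best response regardless of what the others do.

9.86 million dollars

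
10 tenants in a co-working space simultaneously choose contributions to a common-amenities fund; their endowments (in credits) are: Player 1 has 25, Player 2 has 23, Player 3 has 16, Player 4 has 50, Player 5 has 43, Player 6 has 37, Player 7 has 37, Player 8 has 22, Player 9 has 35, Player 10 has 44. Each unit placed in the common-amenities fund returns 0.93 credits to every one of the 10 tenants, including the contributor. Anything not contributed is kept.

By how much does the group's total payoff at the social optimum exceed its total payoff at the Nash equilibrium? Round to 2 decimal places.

The private return per contributed unit is 0.93 < 1 for everyone, so the Nash equilibrium is zero contribution and the group total is Σ E_j = 25 + 23 + 16 + 50 + 43 + 37 + 37 + 22 + 35 + 44 = 332.
Each contributed unit returns 9.300 to the group, so the social optimum is full contribution by everyone: group total = 9.300 × 332 = 3087.60.
Efficiency loss = (9.300 − 1) × 332 = 2755.60.

2755.60 credits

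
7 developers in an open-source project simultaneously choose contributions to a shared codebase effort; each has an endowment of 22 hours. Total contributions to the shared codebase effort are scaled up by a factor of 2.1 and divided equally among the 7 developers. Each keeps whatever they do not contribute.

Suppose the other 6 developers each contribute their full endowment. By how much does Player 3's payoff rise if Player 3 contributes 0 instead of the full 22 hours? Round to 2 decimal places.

Switching from a contribution of 22 to 0 lets Player 3 keep an extra 22 hours, but lowers the shared codebase effort by 22, which costs Player 3 their own share of that drop: 2.1/7 × 22 = 6.60.
Net gain = 22 − 6.60 = 15.40. The private return per contributed unit (0.3000) is below 1, so free-riding is indeed the best response regardless of what the others do.

15.40 hours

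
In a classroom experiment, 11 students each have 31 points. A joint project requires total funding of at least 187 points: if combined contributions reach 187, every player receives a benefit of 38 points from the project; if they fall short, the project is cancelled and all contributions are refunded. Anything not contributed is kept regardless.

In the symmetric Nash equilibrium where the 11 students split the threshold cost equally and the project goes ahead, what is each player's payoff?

52 points

Equal share of the threshold: 187/11 = 17.
At this profile no one gains by cutting their contribution: any cut drops the total below 187, the project is cancelled, contributions are refunded, and the deviator ends with 31, which is less than 31 − 17 + 38 = 52. Contributing more than 17 just wastes the excess. So contributing exactly 17 is a best response.
Each player's payoff: 31 − 17 + 38 = 52.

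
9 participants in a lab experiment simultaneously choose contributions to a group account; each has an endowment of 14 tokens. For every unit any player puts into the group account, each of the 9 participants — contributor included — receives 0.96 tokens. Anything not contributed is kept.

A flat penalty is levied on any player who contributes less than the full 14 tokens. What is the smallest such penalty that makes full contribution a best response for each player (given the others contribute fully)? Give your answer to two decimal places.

Given the others contribute fully, the best deviation is to contribute 0 (any partial contribution still incurs the fine and gives up units whose private return 0.96 is below 1).
Deviating from 14 to 0 saves 14 tokens but forfeits the deviator's share of the drop in the group account: 0.96 × 14 = 13.44.
So the deviation gain is 14 − 13.44 = 0.56, and the fine must be at least 0.56 tokens to wipe it out.

0.56 tokens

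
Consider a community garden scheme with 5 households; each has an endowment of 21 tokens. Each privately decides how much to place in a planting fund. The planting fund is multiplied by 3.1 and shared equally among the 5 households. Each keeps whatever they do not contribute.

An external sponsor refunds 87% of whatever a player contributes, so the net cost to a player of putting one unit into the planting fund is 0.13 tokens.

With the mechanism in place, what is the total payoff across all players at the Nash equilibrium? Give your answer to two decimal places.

416.85 tokens

The effective private return per unit is now (3.1/5) / 0.13 = 4.7692 > 1, so every player's dominant strategy flips to full contribution.
So the Nash equilibrium is full contribution by all 5; the group earns 5 × (21 × 0.87 + 3.1 × 21) = 416.85.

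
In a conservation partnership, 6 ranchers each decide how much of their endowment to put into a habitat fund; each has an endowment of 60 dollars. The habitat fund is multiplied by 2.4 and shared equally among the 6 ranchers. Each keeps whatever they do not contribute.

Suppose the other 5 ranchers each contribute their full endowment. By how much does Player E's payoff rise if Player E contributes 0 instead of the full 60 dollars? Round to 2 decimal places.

36.00 dollars

Switching from a contribution of 60 to 0 lets Player E keep an extra 60 dollars, but lowers the habitat fund by 60, which costs Player E their own share of that drop: 2.4/6 × 60 = 24.00.
Net gain = 60 − 24.00 = 36.00. The private return per contributed unit (0.4000) is below 1, so free-riding is indeed the best response regardless of what the others do.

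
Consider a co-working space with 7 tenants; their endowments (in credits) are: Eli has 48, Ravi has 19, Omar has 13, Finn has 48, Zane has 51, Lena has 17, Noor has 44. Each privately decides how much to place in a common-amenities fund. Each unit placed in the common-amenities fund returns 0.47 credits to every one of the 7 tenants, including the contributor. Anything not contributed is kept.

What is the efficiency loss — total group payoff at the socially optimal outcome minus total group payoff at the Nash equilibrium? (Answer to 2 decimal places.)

The private return per contributed unit is 0.47 < 1 for everyone, so the Nash equilibrium is zero contribution and the group total is Σ E_j = 48 + 19 + 13 + 48 + 51 + 17 + 44 = 240.
Each contributed unit returns 3.290 to the group, so the social optimum is full contribution by everyone: group total = 3.290 × 240 = 789.60.
Efficiency loss = (3.290 − 1) × 240 = 549.60.

549.60 credits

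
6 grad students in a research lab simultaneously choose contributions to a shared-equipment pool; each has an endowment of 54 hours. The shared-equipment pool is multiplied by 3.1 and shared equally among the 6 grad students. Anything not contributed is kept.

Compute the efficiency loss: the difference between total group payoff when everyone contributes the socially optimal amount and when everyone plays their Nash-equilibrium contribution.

Each contributed unit returns 3.1/6 = 0.5167 to its contributor — below 1 — so contributing 0 is dominant for every player. At the Nash equilibrium everyone keeps their 54, and the group total is 6 × 54 = 324.
Each contributed unit returns 3.100 to the group as a whole (0.5167 to each of 6 players), which exceeds 1, so the social optimum is full contribution: group total = 3.100 × 324 = 1004.40.
Efficiency loss = 1004.40 − 324 = 680.40.

680.40 hours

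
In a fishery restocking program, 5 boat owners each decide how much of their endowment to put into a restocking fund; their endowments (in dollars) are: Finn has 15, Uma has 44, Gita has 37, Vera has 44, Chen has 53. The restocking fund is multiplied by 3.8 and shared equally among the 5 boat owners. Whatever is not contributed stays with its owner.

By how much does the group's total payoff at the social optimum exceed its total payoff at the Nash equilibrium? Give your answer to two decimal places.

540.40 dollars

The private return per contributed unit is 3.8/5 = 0.7600 < 1 for every player regardless of endowment, so the Nash equilibrium is zero contribution and the group total is Σ E_j = 15 + 44 + 37 + 44 + 53 = 193.
Each contributed unit returns 3.800 to the group, so the social optimum is full contribution by everyone: group total = 3.800 × 193 = 733.40.
Efficiency loss = (3.800 − 1) × 193 = 540.40.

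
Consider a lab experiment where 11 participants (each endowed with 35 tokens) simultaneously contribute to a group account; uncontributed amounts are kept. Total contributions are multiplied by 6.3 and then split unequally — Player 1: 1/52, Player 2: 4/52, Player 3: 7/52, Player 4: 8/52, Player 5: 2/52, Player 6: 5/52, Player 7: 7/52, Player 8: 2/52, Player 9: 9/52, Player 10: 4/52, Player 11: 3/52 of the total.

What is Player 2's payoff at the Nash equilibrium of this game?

A player with share s gets back 6.3·s per unit contributed, so full contribution is dominant for anyone with s > 1/6.3 = 0.1587 and zero contribution is dominant for anyone below.
Player 9 alone (share 9/52) is above the threshold, contributing 35; the remaining 10 contribute 0. Total contributed: 35.
Player 2 keeps 35 and receives 6.3 × 35 × 4/52 = 16.96 from the group account, for a payoff of 51.96.

51.96 tokens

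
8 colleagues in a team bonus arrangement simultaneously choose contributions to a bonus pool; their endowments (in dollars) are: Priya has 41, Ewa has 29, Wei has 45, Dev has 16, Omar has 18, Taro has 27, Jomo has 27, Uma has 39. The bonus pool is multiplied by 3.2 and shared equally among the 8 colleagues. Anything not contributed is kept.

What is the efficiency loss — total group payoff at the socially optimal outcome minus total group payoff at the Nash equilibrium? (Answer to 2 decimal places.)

The private return per contributed unit is 3.2/8 = 0.4000 < 1 for every player regardless of endowment, so the Nash equilibrium is zero contribution and the group total is Σ E_j = 41 + 29 + 45 + 16 + 18 + 27 + 27 + 39 = 242.
Each contributed unit returns 3.200 to the group, so the social optimum is full contribution by everyone: group total = 3.200 × 242 = 774.40.
Efficiency loss = (3.200 − 1) × 242 = 532.40.

532.40 dollars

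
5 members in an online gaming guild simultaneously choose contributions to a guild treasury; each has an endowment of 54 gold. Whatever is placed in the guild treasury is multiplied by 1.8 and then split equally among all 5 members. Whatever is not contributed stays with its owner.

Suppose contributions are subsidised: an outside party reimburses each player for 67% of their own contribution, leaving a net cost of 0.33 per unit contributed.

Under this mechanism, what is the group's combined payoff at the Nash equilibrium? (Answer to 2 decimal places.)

666.90 gold

With the mechanism, a contributed unit returns (1.8/5) / 0.33 = 1.0909 per unit of net cost to the contributor — now above 1 — so contributing fully is weakly dominant for every player.
At the Nash equilibrium everyone contributes 54. Group total payoff = 5 × (54 × 0.67 + 1.8 × 54) = 666.90.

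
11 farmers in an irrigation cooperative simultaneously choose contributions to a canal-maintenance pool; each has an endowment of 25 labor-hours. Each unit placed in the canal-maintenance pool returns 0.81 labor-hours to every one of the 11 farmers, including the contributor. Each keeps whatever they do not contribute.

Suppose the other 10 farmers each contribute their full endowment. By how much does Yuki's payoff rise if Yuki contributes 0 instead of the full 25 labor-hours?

Switching from a contribution of 25 to 0 lets Yuki keep an extra 25 labor-hours, but lowers the canal-maintenance pool by 25, which costs Yuki their own share of that drop: 0.81 × 25 = 20.25.
Net gain = 25 − 20.25 = 4.75. The private return per contributed unit (0.81) is below 1, so free-riding is indeed the best response regardless of what the others do.

4.75 labor-hours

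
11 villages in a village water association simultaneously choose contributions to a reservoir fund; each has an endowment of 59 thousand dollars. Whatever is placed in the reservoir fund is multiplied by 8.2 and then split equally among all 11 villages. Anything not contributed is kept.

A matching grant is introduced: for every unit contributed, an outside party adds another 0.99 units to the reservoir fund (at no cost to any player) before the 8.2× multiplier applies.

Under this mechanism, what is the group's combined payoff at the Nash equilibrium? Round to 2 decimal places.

10590.38 thousand dollars

With the mechanism, a contributed unit returns 8.2 × 1.99 / 11 = 1.4835 per unit of net cost to the contributor — now above 1 — so contributing fully is weakly dominant for every player.
So the Nash equilibrium is full contribution by all 11; the group earns 8.2 × 1.99 × 649 = 10590.38.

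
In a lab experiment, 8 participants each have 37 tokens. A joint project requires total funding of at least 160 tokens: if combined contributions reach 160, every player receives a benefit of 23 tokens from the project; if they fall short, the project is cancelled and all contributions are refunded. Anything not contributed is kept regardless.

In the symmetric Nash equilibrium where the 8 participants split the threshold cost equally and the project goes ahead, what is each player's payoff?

Equal share of the threshold: 160/8 = 20.
At this profile no one gains by cutting their contribution: any cut drops the total below 160, the project is cancelled, contributions are refunded, and the deviator ends with 37, which is less than 37 − 20 + 23 = 40. Contributing more than 20 just wastes the excess. So contributing exactly 20 is a best response.
Each player's payoff: 37 − 20 + 23 = 40.

40 tokens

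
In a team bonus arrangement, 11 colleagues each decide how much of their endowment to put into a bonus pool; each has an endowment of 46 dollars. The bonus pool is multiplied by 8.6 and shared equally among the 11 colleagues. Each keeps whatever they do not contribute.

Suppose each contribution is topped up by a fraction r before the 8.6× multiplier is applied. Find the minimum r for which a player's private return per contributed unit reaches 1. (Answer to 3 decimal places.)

0.279

With matching at rate r, one contributed unit becomes (1 + r) in the bonus pool and returns 8.6 × (1 + r) / 11 to the contributor.
Setting this equal to 1: 1 + r = 11/8.6 = 1.2791.
So the minimum matching rate is r = 1.2791 − 1 = 0.279.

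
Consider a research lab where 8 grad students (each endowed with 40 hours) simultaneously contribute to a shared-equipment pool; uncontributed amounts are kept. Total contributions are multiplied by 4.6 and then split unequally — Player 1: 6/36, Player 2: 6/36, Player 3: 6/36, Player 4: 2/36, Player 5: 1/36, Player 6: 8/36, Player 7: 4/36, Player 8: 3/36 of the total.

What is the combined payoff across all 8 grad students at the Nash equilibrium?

464.00 hours

Player j's private return per contributed unit is 4.6 × (j's share). Contributing is weakly dominant for j when that share is at least 1/4.6 = 0.2174, and contributing 0 is dominant otherwise.
Only Player 6 (8/36) clears that bar, contributing 40; the remaining 7 contribute 0. Total contributed: 40.
The shared-equipment pool pays out 4.6 × 40 = 184.00 in total (split across the unequal shares, but the aggregate is all that matters for the group sum).
The 7 free-riders keep 40 each, adding 280. Group total = 280 + 184.00 = 464.00.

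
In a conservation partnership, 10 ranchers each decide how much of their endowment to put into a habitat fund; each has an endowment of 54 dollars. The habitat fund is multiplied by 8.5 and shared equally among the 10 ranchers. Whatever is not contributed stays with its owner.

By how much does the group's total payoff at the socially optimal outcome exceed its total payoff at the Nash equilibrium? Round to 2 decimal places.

Each contributed unit returns 8.5/10 = 0.8500 to its contributor — below 1 — so contributing 0 is dominant for every player. At the Nash equilibrium everyone keeps their 54, and the group total is 10 × 54 = 540.
Each contributed unit returns 8.500 to the group as a whole (0.8500 to each of 10 players), which exceeds 1, so the social optimum is full contribution: group total = 8.500 × 540 = 4590.00.
Efficiency loss = 4590.00 − 540 = 4050.00.

4050.00 dollars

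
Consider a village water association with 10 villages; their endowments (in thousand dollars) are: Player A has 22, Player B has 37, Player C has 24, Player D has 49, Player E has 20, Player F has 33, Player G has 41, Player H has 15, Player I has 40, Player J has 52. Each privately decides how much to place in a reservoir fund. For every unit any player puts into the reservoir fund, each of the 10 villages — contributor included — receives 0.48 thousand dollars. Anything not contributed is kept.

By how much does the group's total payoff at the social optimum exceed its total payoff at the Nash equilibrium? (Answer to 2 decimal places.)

The private return per contributed unit is 0.48 < 1 for everyone, so the Nash equilibrium is zero contribution and the group total is Σ E_j = 22 + 37 + 24 + 49 + 20 + 33 + 41 + 15 + 40 + 52 = 333.
Each contributed unit returns 4.800 to the group, so the social optimum is full contribution by everyone: group total = 4.800 × 333 = 1598.40.
Efficiency loss = (4.800 − 1) × 333 = 1265.40.

1265.40 thousand dollars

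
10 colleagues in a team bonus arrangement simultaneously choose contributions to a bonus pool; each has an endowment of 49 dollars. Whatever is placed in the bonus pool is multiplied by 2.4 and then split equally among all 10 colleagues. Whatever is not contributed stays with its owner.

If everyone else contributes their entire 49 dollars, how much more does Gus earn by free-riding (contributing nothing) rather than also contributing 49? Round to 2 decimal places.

37.24 dollars

Switching from a contribution of 49 to 0 lets Gus keep an extra 49 dollars, but lowers the bonus pool by 49, which costs Gus their own share of that drop: 2.4/10 × 49 = 11.76.
Net gain = 49 − 11.76 = 37.24. The private return per contributed unit (0.2400) is below 1, so free-riding is indeed the best response regardless of what the others do.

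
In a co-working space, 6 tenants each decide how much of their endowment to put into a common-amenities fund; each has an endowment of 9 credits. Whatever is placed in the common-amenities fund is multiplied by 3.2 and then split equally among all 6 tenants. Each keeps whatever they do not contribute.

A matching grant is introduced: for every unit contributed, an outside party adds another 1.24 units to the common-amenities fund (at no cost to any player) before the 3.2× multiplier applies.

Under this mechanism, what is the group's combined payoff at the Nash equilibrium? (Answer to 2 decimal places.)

387.07 credits

The effective private return per unit is now 3.2 × 2.24 / 6 = 1.1947 > 1, so every player's dominant strategy flips to full contribution.
At the Nash equilibrium everyone contributes 9. Group total payoff = 3.2 × 2.24 × 54 = 387.07.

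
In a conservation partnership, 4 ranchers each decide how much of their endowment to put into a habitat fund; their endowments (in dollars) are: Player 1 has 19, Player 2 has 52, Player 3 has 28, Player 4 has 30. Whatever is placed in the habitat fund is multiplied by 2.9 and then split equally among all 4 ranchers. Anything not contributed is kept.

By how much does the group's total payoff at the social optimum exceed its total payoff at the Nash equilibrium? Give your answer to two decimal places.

The private return per contributed unit is 2.9/4 = 0.7250 < 1 for every player regardless of endowment, so the Nash equilibrium is zero contribution and the group total is Σ E_j = 19 + 52 + 28 + 30 = 129.
Each contributed unit returns 2.900 to the group, so the social optimum is full contribution by everyone: group total = 2.900 × 129 = 374.10.
Efficiency loss = (2.900 − 1) × 129 = 245.10.

245.10 dollars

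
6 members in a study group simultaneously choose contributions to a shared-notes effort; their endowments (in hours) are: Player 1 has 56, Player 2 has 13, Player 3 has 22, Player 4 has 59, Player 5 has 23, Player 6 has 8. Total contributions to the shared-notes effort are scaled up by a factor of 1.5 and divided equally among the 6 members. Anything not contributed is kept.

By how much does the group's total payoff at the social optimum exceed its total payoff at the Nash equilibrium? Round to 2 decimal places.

The private return per contributed unit is 1.5/6 = 0.2500 < 1 for every player regardless of endowment, so the Nash equilibrium is zero contribution and the group total is Σ E_j = 56 + 13 + 22 + 59 + 23 + 8 = 181.
Each contributed unit returns 1.500 to the group, so the social optimum is full contribution by everyone: group total = 1.500 × 181 = 271.50.
Efficiency loss = (1.500 − 1) × 181 = 90.50.

90.50 hours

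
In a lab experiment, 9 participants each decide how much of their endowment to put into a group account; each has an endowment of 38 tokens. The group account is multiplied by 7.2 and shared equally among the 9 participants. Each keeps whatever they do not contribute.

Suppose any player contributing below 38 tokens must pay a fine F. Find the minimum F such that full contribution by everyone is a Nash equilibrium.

7.60 tokens

Given the others contribute fully, the best deviation is to contribute 0 (any partial contribution still incurs the fine and gives up units whose private return 0.8000 is below 1).
Deviating from 38 to 0 saves 38 tokens but forfeits the deviator's share of the drop in the group account: 7.2/9 × 38 = 30.40.
So the deviation gain is 38 − 30.40 = 7.60, and the fine must be at least 7.60 tokens to wipe it out.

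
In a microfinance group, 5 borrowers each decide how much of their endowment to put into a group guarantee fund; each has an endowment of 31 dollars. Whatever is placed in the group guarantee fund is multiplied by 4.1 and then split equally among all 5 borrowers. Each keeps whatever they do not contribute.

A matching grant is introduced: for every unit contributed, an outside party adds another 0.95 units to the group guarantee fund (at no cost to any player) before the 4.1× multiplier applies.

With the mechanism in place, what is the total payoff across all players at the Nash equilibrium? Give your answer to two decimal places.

The effective private return per unit is now 4.1 × 1.95 / 5 = 1.5990 > 1, so every player's dominant strategy flips to full contribution.
At the Nash equilibrium everyone contributes 31. Group total payoff = 4.1 × 1.95 × 155 = 1239.23.

1239.23 dollars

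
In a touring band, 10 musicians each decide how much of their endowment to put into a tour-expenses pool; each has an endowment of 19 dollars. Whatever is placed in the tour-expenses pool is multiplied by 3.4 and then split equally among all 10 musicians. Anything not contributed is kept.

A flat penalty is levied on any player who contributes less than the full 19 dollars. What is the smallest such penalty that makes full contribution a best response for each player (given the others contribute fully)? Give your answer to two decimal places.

12.54 dollars

Given the others contribute fully, the best deviation is to contribute 0 (any partial contribution still incurs the fine and gives up units whose private return 0.3400 is below 1).
Deviating from 19 to 0 saves 19 dollars but forfeits the deviator's share of the drop in the tour-expenses pool: 3.4/10 × 19 = 6.46.
So the deviation gain is 19 − 6.46 = 12.54, and the fine must be at least 12.54 dollars to wipe it out.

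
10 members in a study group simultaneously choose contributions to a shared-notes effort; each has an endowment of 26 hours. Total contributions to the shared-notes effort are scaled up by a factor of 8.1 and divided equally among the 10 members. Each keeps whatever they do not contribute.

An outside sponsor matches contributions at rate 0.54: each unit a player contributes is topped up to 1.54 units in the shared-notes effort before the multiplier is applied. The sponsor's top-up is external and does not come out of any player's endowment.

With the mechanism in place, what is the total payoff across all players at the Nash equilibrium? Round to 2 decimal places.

With the mechanism, a contributed unit returns 8.1 × 1.54 / 10 = 1.2474 per unit of net cost to the contributor — now above 1 — so contributing fully is weakly dominant for every player.
So the Nash equilibrium is full contribution by all 10; the group earns 8.1 × 1.54 × 260 = 3243.24.

3243.24 hours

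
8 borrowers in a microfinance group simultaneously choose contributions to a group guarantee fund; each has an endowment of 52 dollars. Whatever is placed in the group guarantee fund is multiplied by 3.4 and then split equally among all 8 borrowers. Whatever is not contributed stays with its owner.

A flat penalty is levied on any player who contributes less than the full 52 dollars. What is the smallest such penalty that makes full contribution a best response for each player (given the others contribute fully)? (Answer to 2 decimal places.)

29.90 dollars

Given the others contribute fully, the best deviation is to contribute 0 (any partial contribution still incurs the fine and gives up units whose private return 0.4250 is below 1).
Deviating from 52 to 0 saves 52 dollars but forfeits the deviator's share of the drop in the group guarantee fund: 3.4/8 × 52 = 22.10.
So the deviation gain is 52 − 22.10 = 29.90, and the fine must be at least 29.90 dollars to wipe it out.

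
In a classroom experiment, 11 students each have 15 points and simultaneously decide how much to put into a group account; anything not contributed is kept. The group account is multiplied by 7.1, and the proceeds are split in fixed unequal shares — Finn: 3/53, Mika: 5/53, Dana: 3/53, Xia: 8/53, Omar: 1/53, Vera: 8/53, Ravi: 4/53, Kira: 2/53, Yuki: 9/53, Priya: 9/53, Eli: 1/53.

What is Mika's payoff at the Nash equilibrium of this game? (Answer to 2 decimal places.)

A player with share s gets back 7.1·s per unit contributed, so full contribution is dominant for anyone with s > 1/7.1 = 0.1408 and zero contribution is dominant for anyone below.
Xia, Vera, Yuki and Priya clear that bar, contributing 15 each; the remaining 7 contribute 0. Total contributed: 60.
Mika keeps 15 and receives 7.1 × 60 × 5/53 = 40.19 from the group account, for a payoff of 55.19.

55.19 points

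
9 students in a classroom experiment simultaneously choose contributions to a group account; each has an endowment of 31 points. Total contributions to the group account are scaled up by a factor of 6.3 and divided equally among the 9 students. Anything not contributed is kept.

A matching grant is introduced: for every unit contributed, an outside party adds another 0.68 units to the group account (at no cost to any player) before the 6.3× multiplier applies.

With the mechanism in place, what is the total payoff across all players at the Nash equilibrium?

2952.94 points

Under the mechanism each unit contributed yields 6.3 × 1.68 / 9 = 1.1760 back to its contributor per unit of net cost, which exceeds 1, making full contribution the dominant choice for everyone.
At the Nash equilibrium everyone contributes 31. Group total payoff = 6.3 × 1.68 × 279 = 2952.94.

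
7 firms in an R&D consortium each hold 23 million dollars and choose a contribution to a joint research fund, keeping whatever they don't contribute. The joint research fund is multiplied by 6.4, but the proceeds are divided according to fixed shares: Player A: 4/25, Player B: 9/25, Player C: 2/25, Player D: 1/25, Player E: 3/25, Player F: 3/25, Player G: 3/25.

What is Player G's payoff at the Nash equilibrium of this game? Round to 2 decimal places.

58.33 million dollars

A player with share s gets back 6.4·s per unit contributed, so full contribution is dominant for anyone with s > 1/6.4 = 0.1563 and zero contribution is dominant for anyone below.
Player A and Player B clear that bar, contributing 23 each; the remaining 5 contribute 0. Total contributed: 46.
Player G keeps 23 and receives 6.4 × 46 × 3/25 = 35.33 from the joint research fund, for a payoff of 58.33.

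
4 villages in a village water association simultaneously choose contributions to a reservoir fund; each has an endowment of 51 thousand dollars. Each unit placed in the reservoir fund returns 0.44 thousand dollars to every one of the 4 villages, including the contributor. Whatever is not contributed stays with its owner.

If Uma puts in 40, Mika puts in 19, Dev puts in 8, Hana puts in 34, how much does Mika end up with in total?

76.44 thousand dollars

Total contributed: 40 + 19 + 8 + 34 = 101.
Each receives 0.44 × 101 = 44.44 from the reservoir fund.
Mika keeps 51 − 19 = 32, so Mika's payoff is 32 + 44.44 = 76.44.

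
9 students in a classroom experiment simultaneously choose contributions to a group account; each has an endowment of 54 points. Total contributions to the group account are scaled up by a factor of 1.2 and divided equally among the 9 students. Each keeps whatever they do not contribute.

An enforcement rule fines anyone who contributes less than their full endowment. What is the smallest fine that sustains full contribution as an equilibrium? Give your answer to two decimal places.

46.80 points

Given the others contribute fully, the best deviation is to contribute 0 (any partial contribution still incurs the fine and gives up units whose private return 0.1333 is below 1).
Deviating from 54 to 0 saves 54 points but forfeits the deviator's share of the drop in the group account: 1.2/9 × 54 = 7.20.
So the deviation gain is 54 − 7.20 = 46.80, and the fine must be at least 46.80 points to wipe it out.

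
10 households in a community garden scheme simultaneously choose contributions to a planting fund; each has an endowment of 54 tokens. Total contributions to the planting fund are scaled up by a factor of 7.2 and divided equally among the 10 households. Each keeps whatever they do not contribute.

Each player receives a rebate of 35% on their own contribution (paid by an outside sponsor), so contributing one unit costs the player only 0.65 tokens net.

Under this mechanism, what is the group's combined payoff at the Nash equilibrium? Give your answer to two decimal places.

Under the mechanism each unit contributed yields (7.2/10) / 0.65 = 1.1077 back to its contributor per unit of net cost, which exceeds 1, making full contribution the dominant choice for everyone.
At the Nash equilibrium everyone contributes 54. Group total payoff = 10 × (54 × 0.35 + 7.2 × 54) = 4077.00.

4077.00 tokens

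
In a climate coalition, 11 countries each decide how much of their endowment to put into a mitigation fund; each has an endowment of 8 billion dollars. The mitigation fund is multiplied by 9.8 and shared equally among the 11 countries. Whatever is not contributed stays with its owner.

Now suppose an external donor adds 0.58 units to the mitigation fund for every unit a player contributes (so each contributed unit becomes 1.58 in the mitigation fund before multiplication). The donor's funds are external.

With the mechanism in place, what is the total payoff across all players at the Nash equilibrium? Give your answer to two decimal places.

1362.59 billion dollars

Under the mechanism each unit contributed yields 9.8 × 1.58 / 11 = 1.4076 back to its contributor per unit of net cost, which exceeds 1, making full contribution the dominant choice for everyone.
So the Nash equilibrium is full contribution by all 11; the group earns 9.8 × 1.58 × 88 = 1362.59.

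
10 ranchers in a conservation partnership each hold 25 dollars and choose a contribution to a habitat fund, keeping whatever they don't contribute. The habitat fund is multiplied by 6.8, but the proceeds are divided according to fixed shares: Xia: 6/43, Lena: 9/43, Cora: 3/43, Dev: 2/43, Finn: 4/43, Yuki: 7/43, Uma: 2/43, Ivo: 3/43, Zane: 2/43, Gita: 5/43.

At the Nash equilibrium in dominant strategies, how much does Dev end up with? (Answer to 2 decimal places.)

A player with share s gets back 6.8·s per unit contributed, so full contribution is dominant for anyone with s > 1/6.8 = 0.1471 and zero contribution is dominant for anyone below.
Lena and Yuki clear that bar, contributing 25 each; the remaining 8 contribute 0. Total contributed: 50.
Dev keeps 25 and receives 6.8 × 50 × 2/43 = 15.81 from the habitat fund, for a payoff of 40.81.

40.81 dollars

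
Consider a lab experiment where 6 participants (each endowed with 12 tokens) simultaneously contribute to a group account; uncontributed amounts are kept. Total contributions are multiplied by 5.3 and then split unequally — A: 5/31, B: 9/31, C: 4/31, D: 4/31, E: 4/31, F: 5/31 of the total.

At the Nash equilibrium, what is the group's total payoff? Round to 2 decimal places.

123.60 tokens

Player j's private return per contributed unit is 5.3 × (j's share). Contributing is weakly dominant for j when that share is at least 1/5.3 = 0.1887, and contributing 0 is dominant otherwise.
B alone (share 9/31) is above the threshold, contributing 12; the remaining 5 contribute 0. Total contributed: 12.
The group account pays out 5.3 × 12 = 63.60 in total (split across the unequal shares, but the aggregate is all that matters for the group sum).
The 5 free-riders keep 12 each, adding 60. Group total = 60 + 63.60 = 123.60.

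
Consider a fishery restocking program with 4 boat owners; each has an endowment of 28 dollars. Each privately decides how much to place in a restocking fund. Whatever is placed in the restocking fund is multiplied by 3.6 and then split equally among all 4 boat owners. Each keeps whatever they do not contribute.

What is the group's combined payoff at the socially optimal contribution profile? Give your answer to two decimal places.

Each contributed unit returns 3.600 to the group as a whole (0.9000 to each of 4 players), which exceeds 1, so the social optimum is full contribution: group total = 3.600 × 112 = 403.20.

403.20 dollars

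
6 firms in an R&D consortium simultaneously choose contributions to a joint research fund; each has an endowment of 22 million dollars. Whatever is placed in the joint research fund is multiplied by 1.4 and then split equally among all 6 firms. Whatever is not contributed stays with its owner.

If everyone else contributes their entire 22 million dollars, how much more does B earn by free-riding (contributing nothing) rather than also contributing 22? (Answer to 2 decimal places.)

16.87 million dollars

Switching from a contribution of 22 to 0 lets B keep an extra 22 million dollars, but lowers the joint research fund by 22, which costs B their own share of that drop: 1.4/6 × 22 = 5.13.
Net gain = 22 − 5.13 = 16.87. The private return per contributed unit (0.2333) is below 1, so free-riding is indeed the best response regardless of what the others do.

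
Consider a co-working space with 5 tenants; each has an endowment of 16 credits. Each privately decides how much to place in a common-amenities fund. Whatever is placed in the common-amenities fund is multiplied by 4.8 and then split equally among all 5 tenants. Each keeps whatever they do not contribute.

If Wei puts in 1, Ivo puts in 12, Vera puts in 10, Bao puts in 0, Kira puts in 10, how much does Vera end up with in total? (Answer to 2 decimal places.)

37.68 credits

Total contributed: 1 + 12 + 10 + 0 + 10 = 33.
Each receives 4.8 × 33 / 5 = 31.68 from the common-amenities fund.
Vera keeps 16 − 10 = 6, so Vera's payoff is 6 + 31.68 = 37.68.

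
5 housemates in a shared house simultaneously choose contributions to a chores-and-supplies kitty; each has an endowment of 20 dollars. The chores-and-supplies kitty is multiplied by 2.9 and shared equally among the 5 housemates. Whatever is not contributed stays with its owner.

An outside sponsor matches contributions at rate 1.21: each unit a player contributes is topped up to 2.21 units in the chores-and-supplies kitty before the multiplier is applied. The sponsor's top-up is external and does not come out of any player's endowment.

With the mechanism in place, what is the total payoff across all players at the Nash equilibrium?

With the mechanism, a contributed unit returns 2.9 × 2.21 / 5 = 1.2818 per unit of net cost to the contributor — now above 1 — so contributing fully is weakly dominant for every player.
At the Nash equilibrium everyone contributes 20. Group total payoff = 2.9 × 2.21 × 100 = 640.90.

640.90 dollars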